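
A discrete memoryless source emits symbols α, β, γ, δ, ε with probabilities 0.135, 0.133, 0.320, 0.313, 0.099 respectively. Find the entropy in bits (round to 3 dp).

H = −Σ pᵢ log₂ pᵢ.
−0.135·log₂(0.135) = 0.3900
−0.133·log₂(0.133) = 0.3871
−0.320·log₂(0.320) = 0.5260
−0.313·log₂(0.313) = 0.5245
−0.099·log₂(0.099) = 0.3303
Sum ≈ 2.1580 → 2.158 bits.

2.158 bits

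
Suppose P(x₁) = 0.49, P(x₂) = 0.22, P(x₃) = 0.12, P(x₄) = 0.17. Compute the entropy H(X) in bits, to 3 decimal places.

H = −Σ pᵢ log₂ pᵢ.
−0.49·log₂(0.49) = 0.5043
−0.22·log₂(0.22) = 0.4806
−0.12·log₂(0.12) = 0.3671
−0.17·log₂(0.17) = 0.4346
Sum ≈ 1.7865 → 1.787 bits.

1.787 bits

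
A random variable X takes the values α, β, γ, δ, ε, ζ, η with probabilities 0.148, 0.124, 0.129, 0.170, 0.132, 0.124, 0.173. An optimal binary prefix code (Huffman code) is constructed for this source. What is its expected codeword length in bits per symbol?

Repeatedly combine the two least-probable nodes; the expected code length is the sum of the merged weights.
merge 31/250 + 31/250 → 31/125
merge 129/1000 + 33/250 → 261/1000
merge 37/250 + 17/100 → 159/500
merge 173/1000 + 31/125 → 421/1000
merge 261/1000 + 159/500 → 579/1000
merge 421/1000 + 579/1000 → 1
L = 31/125 + 261/1000 + 159/500 + 421/1000 + 579/1000 + 1 = 2827/1000 = 2.827 bits/symbol.

2.827 bits/symbol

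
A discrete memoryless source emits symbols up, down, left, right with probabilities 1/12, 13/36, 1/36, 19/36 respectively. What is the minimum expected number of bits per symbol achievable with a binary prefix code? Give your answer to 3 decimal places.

Repeatedly combine the two least-probable nodes; the expected code length is the sum of the merged weights.
merge 1/36 + 1/12 → 1/9
merge 1/9 + 13/36 → 17/36
merge 17/36 + 19/36 → 1
L = 1/9 + 17/36 + 1 = 19/12 ≈ 1.583 bits/symbol.

1.583 bits/symbol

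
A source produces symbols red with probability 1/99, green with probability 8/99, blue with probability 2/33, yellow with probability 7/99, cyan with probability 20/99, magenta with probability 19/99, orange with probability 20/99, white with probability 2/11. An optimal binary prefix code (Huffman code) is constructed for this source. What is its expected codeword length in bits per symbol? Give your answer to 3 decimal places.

Repeatedly combine the two least-probable nodes; the expected code length is the sum of the merged weights.
merge 1/99 + 2/33 → 7/99
merge 7/99 + 7/99 → 14/99
merge 8/99 + 14/99 → 2/9
merge 2/11 + 19/99 → 37/99
merge 20/99 + 20/99 → 40/99
merge 2/9 + 37/99 → 59/99
merge 40/99 + 59/99 → 1
L = 7/99 + 14/99 + 2/9 + 37/99 + 40/99 + 59/99 + 1 = 278/99 ≈ 2.808 bits/symbol.

2.808 bits/symbol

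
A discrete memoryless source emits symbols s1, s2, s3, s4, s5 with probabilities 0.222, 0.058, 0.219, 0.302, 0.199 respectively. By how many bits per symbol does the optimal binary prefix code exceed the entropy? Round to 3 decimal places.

0.072 bits

Entropy H = −Σ p log₂ p ≈ 2.1853 bits.
Huffman merges: 29/500+199/1000→257/1000; 219/1000+111/500→441/1000; 257/1000+151/500→559/1000; 441/1000+559/1000→1. L = 2257/1000 ≈ 2.2570.
L − H = 2.2570 − 2.1853 = 0.072 bits.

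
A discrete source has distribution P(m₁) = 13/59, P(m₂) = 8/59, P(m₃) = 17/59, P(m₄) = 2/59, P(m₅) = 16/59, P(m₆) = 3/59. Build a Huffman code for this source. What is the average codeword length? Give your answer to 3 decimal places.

Repeatedly combine the two least-probable nodes; the expected code length is the sum of the merged weights.
merge 2/59 + 3/59 → 5/59
merge 5/59 + 8/59 → 13/59
merge 13/59 + 13/59 → 26/59
merge 16/59 + 17/59 → 33/59
merge 26/59 + 33/59 → 1
L = 5/59 + 13/59 + 26/59 + 33/59 + 1 = 136/59 ≈ 2.305 bits/symbol.

2.305 bits/symbol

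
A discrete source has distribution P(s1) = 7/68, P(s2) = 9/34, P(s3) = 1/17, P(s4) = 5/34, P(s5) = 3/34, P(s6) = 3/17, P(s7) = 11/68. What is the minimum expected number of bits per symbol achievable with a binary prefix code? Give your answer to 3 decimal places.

2.706 bits/symbol

Repeatedly combine the two least-probable nodes; the expected code length is the sum of the merged weights.
merge 1/17 + 3/34 → 5/34
merge 7/68 + 5/34 → 1/4
merge 5/34 + 11/68 → 21/68
merge 3/17 + 1/4 → 29/68
merge 9/34 + 21/68 → 39/68
merge 29/68 + 39/68 → 1
L = 5/34 + 1/4 + 21/68 + 29/68 + 39/68 + 1 = 46/17 ≈ 2.706 bits/symbol.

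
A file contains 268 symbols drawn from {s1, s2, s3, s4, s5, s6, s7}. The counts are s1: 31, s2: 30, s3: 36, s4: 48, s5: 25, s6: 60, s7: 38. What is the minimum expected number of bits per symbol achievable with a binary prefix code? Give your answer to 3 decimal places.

Probabilities are the counts divided by 268.
Repeatedly combine the two least-probable nodes; the expected code length is the sum of the merged weights.
merge 25/268 + 15/134 → 55/268
merge 31/268 + 9/67 → 1/4
merge 19/134 + 12/67 → 43/134
merge 55/268 + 15/67 → 115/268
merge 1/4 + 43/134 → 153/268
merge 115/268 + 153/268 → 1
L = 55/268 + 1/4 + 43/134 + 115/268 + 153/268 + 1 = 186/67 ≈ 2.776 bits/symbol.

2.776 bits/symbol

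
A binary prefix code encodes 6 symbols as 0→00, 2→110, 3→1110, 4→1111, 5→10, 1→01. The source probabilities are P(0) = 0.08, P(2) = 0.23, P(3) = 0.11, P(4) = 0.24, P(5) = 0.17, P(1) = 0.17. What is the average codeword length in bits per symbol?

2.93 bits/symbol

L̄ = Σ pᵢ·ℓᵢ = 0.08·2 + 0.23·3 + 0.11·4 + 0.24·4 + 0.17·2 + 0.17·2 = 2.93 bits/symbol.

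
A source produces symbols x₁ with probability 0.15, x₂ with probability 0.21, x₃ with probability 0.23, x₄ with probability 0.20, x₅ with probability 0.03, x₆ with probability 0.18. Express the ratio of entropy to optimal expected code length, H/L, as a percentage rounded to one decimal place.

95.8%

Entropy H = −Σ p log₂ p ≈ 2.4325 bits.
Huffman merges: 3/100+3/20→9/50; 9/50+9/50→9/25; 1/5+21/100→41/100; 23/100+9/25→59/100; 41/100+59/100→1. L = 127/50 ≈ 2.5400.
Efficiency = H/L = 2.4325/2.5400 = 95.8%.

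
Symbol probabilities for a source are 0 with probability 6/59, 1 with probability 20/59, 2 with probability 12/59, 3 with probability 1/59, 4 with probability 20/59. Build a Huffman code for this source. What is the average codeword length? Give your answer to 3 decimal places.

2.102 bits/symbol

Repeatedly combine the two least-probable nodes; the expected code length is the sum of the merged weights.
merge 1/59 + 6/59 → 7/59
merge 7/59 + 12/59 → 19/59
merge 19/59 + 20/59 → 39/59
merge 20/59 + 39/59 → 1
L = 7/59 + 19/59 + 39/59 + 1 = 124/59 ≈ 2.102 bits/symbol.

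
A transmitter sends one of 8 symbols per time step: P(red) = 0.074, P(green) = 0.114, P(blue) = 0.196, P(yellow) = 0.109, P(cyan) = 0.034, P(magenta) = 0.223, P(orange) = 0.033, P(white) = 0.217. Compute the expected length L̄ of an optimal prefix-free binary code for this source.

Repeatedly combine the two least-probable nodes; the expected code length is the sum of the merged weights.
merge 33/1000 + 17/500 → 67/1000
merge 67/1000 + 37/500 → 141/1000
merge 109/1000 + 57/500 → 223/1000
merge 141/1000 + 49/250 → 337/1000
merge 217/1000 + 223/1000 → 11/25
merge 223/1000 + 337/1000 → 14/25
merge 11/25 + 14/25 → 1
L = 67/1000 + 141/1000 + 223/1000 + 337/1000 + 11/25 + 14/25 + 1 = 346/125 = 2.768 bits/symbol.

2.768 bits/symbol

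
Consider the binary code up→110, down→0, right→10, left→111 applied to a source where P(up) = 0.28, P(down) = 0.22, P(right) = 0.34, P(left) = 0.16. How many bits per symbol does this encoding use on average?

L̄ = Σ pᵢ·ℓᵢ = 0.28·3 + 0.22·1 + 0.34·2 + 0.16·3 = 2.22 bits/symbol.

2.22 bits/symbol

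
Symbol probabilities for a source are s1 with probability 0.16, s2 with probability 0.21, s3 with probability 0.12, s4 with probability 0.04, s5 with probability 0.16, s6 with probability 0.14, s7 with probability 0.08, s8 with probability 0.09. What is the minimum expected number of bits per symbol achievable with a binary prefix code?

Repeatedly combine the two least-probable nodes; the expected code length is the sum of the merged weights.
merge 1/25 + 2/25 → 3/25
merge 9/100 + 3/25 → 21/100
merge 3/25 + 7/50 → 13/50
merge 4/25 + 4/25 → 8/25
merge 21/100 + 21/100 → 21/50
merge 13/50 + 8/25 → 29/50
merge 21/50 + 29/50 → 1
L = 3/25 + 21/100 + 13/50 + 8/25 + 21/50 + 29/50 + 1 = 291/100 = 2.91 bits/symbol.

2.91 bits/symbol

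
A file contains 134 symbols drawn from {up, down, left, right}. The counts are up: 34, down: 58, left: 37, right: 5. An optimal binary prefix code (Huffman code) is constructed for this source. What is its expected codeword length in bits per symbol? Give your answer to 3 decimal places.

1.858 bits/symbol

Probabilities are the counts divided by 134.
Repeatedly combine the two least-probable nodes; the expected code length is the sum of the merged weights.
merge 5/134 + 17/67 → 39/134
merge 37/134 + 39/134 → 38/67
merge 29/67 + 38/67 → 1
L = 39/134 + 38/67 + 1 = 249/134 ≈ 1.858 bits/symbol.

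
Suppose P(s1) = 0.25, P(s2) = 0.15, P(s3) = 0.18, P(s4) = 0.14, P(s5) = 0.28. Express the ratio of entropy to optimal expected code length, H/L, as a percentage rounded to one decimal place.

99.0%

Entropy H = −Σ p log₂ p ≈ 2.2672 bits.
Huffman merges: 7/50+3/20→29/100; 9/50+1/4→43/100; 7/25+29/100→57/100; 43/100+57/100→1. L = 229/100 ≈ 2.2900.
Efficiency = H/L = 2.2672/2.2900 = 99.0%.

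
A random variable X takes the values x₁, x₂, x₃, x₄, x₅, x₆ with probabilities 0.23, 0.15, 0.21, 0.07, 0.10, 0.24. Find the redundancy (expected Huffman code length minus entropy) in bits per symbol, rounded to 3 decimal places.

Entropy H = −Σ p log₂ p ≈ 2.4659 bits.
Huffman merges: 7/100+1/10→17/100; 3/20+17/100→8/25; 21/100+23/100→11/25; 6/25+8/25→14/25; 11/25+14/25→1. L = 249/100 ≈ 2.4900.
L − H = 2.4900 − 2.4659 = 0.024 bits.

0.024 bits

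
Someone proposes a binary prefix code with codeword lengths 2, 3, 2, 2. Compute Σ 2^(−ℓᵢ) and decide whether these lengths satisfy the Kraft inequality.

0.875; yes

With common denominator 2^3 = 8: Σ 2^(−ℓᵢ) = 2/8 + 1/8 + 2/8 + 2/8 = 7/8 = 0.875.
Kraft's inequality requires Σ ≤ 1; here Σ = 0.875 ≤ 1, so such a prefix code exists.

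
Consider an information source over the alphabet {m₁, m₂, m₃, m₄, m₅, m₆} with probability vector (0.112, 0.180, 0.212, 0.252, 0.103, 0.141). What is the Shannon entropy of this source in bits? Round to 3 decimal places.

2.511 bits

H = −Σ pᵢ log₂ pᵢ.
−0.112·log₂(0.112) = 0.3537
−0.180·log₂(0.180) = 0.4453
−0.212·log₂(0.212) = 0.4744
−0.252·log₂(0.252) = 0.5011
−0.103·log₂(0.103) = 0.3378
−0.141·log₂(0.141) = 0.3985
Sum ≈ 2.5108 → 2.511 bits.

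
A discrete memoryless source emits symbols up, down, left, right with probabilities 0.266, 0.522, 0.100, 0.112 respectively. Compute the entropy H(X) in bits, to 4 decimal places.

1.6837 bits

H = −Σ pᵢ log₂ pᵢ.
−0.266·log₂(0.266) = 0.5082
−0.522·log₂(0.522) = 0.4896
−0.100·log₂(0.100) = 0.3322
−0.112·log₂(0.112) = 0.3537
Sum ≈ 1.6837 → 1.6837 bits.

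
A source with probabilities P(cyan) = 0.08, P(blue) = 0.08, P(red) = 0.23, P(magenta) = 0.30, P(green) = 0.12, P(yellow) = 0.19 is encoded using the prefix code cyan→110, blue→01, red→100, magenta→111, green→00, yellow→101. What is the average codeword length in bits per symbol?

L̄ = Σ pᵢ·ℓᵢ = 0.08·3 + 0.08·2 + 0.23·3 + 0.30·3 + 0.12·2 + 0.19·3 = 2.8 bits/symbol.

2.8 bits/symbol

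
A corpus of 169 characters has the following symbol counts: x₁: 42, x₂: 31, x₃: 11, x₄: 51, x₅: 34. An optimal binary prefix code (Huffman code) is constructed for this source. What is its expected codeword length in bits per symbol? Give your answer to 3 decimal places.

Probabilities are the counts divided by 169.
Repeatedly combine the two least-probable nodes; the expected code length is the sum of the merged weights.
merge 11/169 + 31/169 → 42/169
merge 34/169 + 42/169 → 76/169
merge 42/169 + 51/169 → 93/169
merge 76/169 + 93/169 → 1
L = 42/169 + 76/169 + 93/169 + 1 = 380/169 ≈ 2.249 bits/symbol.

2.249 bits/symbol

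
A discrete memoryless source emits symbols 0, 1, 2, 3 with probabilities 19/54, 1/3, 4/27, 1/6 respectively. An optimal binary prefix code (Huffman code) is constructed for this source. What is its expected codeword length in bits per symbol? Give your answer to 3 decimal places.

Repeatedly combine the two least-probable nodes; the expected code length is the sum of the merged weights.
merge 4/27 + 1/6 → 17/54
merge 17/54 + 1/3 → 35/54
merge 19/54 + 35/54 → 1
L = 17/54 + 35/54 + 1 = 53/27 ≈ 1.963 bits/symbol.

1.963 bits/symbol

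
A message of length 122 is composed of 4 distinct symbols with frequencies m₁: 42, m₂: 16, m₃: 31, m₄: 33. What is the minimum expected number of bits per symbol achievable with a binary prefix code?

Probabilities are the counts divided by 122.
Repeatedly combine the two least-probable nodes; the expected code length is the sum of the merged weights.
merge 8/61 + 31/122 → 47/122
merge 33/122 + 21/61 → 75/122
merge 47/122 + 75/122 → 1
L = 47/122 + 75/122 + 1 = 2 bits/symbol.

2 bits/symbol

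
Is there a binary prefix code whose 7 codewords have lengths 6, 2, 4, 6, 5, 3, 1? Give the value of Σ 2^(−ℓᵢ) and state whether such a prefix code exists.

1; yes

With common denominator 2^6 = 64: Σ 2^(−ℓᵢ) = 1/64 + 16/64 + 4/64 + 1/64 + 2/64 + 8/64 + 32/64 = 64/64 = 1.
Kraft's inequality requires Σ ≤ 1; here Σ = 1 ≤ 1, so such a prefix code exists.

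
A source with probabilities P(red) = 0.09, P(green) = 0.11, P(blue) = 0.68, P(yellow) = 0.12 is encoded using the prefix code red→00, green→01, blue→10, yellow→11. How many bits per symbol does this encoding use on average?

2 bits/symbol

L̄ = Σ pᵢ·ℓᵢ = 0.09·2 + 0.11·2 + 0.68·2 + 0.12·2 = 2 bits/symbol.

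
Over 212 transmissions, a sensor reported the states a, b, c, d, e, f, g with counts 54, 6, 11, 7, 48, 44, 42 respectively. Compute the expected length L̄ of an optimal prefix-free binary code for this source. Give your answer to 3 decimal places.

Probabilities are the counts divided by 212.
Repeatedly combine the two least-probable nodes; the expected code length is the sum of the merged weights.
merge 3/106 + 7/212 → 13/212
merge 11/212 + 13/212 → 6/53
merge 6/53 + 21/106 → 33/106
merge 11/53 + 12/53 → 23/53
merge 27/106 + 33/106 → 30/53
merge 23/53 + 30/53 → 1
L = 13/212 + 6/53 + 33/106 + 23/53 + 30/53 + 1 = 527/212 ≈ 2.486 bits/symbol.

2.486 bits/symbol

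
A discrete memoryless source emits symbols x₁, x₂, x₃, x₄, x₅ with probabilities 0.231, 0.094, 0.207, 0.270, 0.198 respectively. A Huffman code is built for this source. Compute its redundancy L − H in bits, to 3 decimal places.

0.040 bits

Entropy H = −Σ p log₂ p ≈ 2.2520 bits.
Huffman merges: 47/500+99/500→73/250; 207/1000+231/1000→219/500; 27/100+73/250→281/500; 219/500+281/500→1. L = 573/250 ≈ 2.2920.
L − H = 2.2920 − 2.2520 = 0.040 bits.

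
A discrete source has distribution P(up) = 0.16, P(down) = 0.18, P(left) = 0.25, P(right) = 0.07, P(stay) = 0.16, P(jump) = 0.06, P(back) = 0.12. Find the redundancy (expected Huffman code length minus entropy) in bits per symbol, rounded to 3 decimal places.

Entropy H = −Σ p log₂ p ≈ 2.6705 bits.
Huffman merges: 3/50+7/100→13/100; 3/25+13/100→1/4; 4/25+4/25→8/25; 9/50+1/4→43/100; 1/4+8/25→57/100; 43/100+57/100→1. L = 27/10 ≈ 2.7000.
L − H = 2.7000 − 2.6705 = 0.030 bits.

0.030 bits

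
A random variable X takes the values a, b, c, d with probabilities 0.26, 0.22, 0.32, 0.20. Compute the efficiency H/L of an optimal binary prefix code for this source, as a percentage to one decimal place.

98.8%

Entropy H = −Σ p log₂ p ≈ 1.9763 bits.
Huffman merges: 1/5+11/50→21/50; 13/50+8/25→29/50; 21/50+29/50→1. L = 2 ≈ 2.0000.
Efficiency = H/L = 1.9763/2.0000 = 98.8%.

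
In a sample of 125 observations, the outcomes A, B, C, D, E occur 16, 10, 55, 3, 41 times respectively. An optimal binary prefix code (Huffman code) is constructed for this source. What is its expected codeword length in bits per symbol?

Probabilities are the counts divided by 125.
Repeatedly combine the two least-probable nodes; the expected code length is the sum of the merged weights.
merge 3/125 + 2/25 → 13/125
merge 13/125 + 16/125 → 29/125
merge 29/125 + 41/125 → 14/25
merge 11/25 + 14/25 → 1
L = 13/125 + 29/125 + 14/25 + 1 = 237/125 = 1.896 bits/symbol.

1.896 bits/symbol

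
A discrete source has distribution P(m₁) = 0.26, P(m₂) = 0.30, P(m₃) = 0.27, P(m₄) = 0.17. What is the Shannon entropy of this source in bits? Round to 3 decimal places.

H = −Σ pᵢ log₂ pᵢ.
−0.26·log₂(0.26) = 0.5053
−0.30·log₂(0.30) = 0.5211
−0.27·log₂(0.27) = 0.5100
−0.17·log₂(0.17) = 0.4346
Sum ≈ 1.9710 → 1.971 bits.

1.971 bits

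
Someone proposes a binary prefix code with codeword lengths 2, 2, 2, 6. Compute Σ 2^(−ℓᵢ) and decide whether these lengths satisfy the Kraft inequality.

0.765625; yes

With common denominator 2^6 = 64: Σ 2^(−ℓᵢ) = 16/64 + 16/64 + 16/64 + 1/64 = 49/64 = 0.765625.
Kraft's inequality requires Σ ≤ 1; here Σ = 0.765625 ≤ 1, so such a prefix code exists.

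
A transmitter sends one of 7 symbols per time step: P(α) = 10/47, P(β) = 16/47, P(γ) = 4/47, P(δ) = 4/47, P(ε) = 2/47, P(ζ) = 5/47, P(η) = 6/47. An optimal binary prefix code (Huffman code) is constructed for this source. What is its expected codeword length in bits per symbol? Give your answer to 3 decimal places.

2.574 bits/symbol

Repeatedly combine the two least-probable nodes; the expected code length is the sum of the merged weights.
merge 2/47 + 4/47 → 6/47
merge 4/47 + 5/47 → 9/47
merge 6/47 + 6/47 → 12/47
merge 9/47 + 10/47 → 19/47
merge 12/47 + 16/47 → 28/47
merge 19/47 + 28/47 → 1
L = 6/47 + 9/47 + 12/47 + 19/47 + 28/47 + 1 = 121/47 ≈ 2.574 bits/symbol.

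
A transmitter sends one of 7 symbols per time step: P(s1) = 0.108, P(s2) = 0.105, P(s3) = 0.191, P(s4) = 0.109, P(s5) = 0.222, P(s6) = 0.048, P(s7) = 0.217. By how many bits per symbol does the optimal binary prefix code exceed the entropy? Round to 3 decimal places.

Entropy H = −Σ p log₂ p ≈ 2.6635 bits.
Huffman merges: 6/125+21/200→153/1000; 27/250+109/1000→217/1000; 153/1000+191/1000→43/125; 217/1000+217/1000→217/500; 111/500+43/125→283/500; 217/500+283/500→1. L = 1357/500 ≈ 2.7140.
L − H = 2.7140 − 2.6635 = 0.050 bits.

0.050 bits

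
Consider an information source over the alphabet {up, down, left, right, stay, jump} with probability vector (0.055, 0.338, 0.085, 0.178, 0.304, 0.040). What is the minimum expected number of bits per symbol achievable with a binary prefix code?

2.275 bits/symbol

Repeatedly combine the two least-probable nodes; the expected code length is the sum of the merged weights.
merge 1/25 + 11/200 → 19/200
merge 17/200 + 19/200 → 9/50
merge 89/500 + 9/50 → 179/500
merge 38/125 + 169/500 → 321/500
merge 179/500 + 321/500 → 1
L = 19/200 + 9/50 + 179/500 + 321/500 + 1 = 91/40 = 2.275 bits/symbol.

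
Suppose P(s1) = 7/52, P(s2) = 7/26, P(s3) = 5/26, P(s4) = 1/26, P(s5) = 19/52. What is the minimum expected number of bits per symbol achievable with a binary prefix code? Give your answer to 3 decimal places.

Repeatedly combine the two least-probable nodes; the expected code length is the sum of the merged weights.
merge 1/26 + 7/52 → 9/52
merge 9/52 + 5/26 → 19/52
merge 7/26 + 19/52 → 33/52
merge 19/52 + 33/52 → 1
L = 9/52 + 19/52 + 33/52 + 1 = 113/52 ≈ 2.173 bits/symbol.

2.173 bits/symbol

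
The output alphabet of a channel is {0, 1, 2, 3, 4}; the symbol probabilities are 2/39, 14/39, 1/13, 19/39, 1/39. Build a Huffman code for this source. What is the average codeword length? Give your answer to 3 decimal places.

1.744 bits/symbol

Repeatedly combine the two least-probable nodes; the expected code length is the sum of the merged weights.
merge 1/39 + 2/39 → 1/13
merge 1/13 + 1/13 → 2/13
merge 2/13 + 14/39 → 20/39
merge 19/39 + 20/39 → 1
L = 1/13 + 2/13 + 20/39 + 1 = 68/39 ≈ 1.744 bits/symbol.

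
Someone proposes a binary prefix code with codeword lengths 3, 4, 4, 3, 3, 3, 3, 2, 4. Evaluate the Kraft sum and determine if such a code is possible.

With common denominator 2^4 = 16: Σ 2^(−ℓᵢ) = 2/16 + 1/16 + 1/16 + 2/16 + 2/16 + 2/16 + 2/16 + 4/16 + 1/16 = 17/16 = 1.0625.
Kraft's inequality requires Σ ≤ 1; here Σ = 1.0625 > 1, so no such prefix code exists.

1.0625; no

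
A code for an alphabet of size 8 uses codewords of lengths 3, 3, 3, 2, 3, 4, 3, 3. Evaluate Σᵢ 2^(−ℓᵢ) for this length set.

With common denominator 2^4 = 16: Σ 2^(−ℓᵢ) = 2/16 + 2/16 + 2/16 + 4/16 + 2/16 + 1/16 + 2/16 + 2/16 = 17/16 = 1.0625.

1.0625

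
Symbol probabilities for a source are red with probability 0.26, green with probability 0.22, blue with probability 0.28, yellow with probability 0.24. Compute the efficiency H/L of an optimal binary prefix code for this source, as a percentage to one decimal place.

99.7%

Entropy H = −Σ p log₂ p ≈ 1.9942 bits.
Huffman merges: 11/50+6/25→23/50; 13/50+7/25→27/50; 23/50+27/50→1. L = 2 ≈ 2.0000.
Efficiency = H/L = 1.9942/2.0000 = 99.7%.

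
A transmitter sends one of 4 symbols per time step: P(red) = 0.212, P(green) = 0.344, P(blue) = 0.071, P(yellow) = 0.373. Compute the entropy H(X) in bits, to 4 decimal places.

1.8056 bits

H = −Σ pᵢ log₂ pᵢ.
−0.212·log₂(0.212) = 0.4744
−0.344·log₂(0.344) = 0.5296
−0.071·log₂(0.071) = 0.2709
−0.373·log₂(0.373) = 0.5307
Sum ≈ 1.8056 → 1.8056 bits.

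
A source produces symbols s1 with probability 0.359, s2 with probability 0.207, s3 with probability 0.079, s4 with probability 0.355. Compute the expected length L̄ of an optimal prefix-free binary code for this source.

Repeatedly combine the two least-probable nodes; the expected code length is the sum of the merged weights.
merge 79/1000 + 207/1000 → 143/500
merge 143/500 + 71/200 → 641/1000
merge 359/1000 + 641/1000 → 1
L = 143/500 + 641/1000 + 1 = 1927/1000 = 1.927 bits/symbol.

1.927 bits/symbol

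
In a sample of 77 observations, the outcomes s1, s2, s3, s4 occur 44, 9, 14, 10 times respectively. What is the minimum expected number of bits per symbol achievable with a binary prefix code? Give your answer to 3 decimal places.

Probabilities are the counts divided by 77.
Repeatedly combine the two least-probable nodes; the expected code length is the sum of the merged weights.
merge 9/77 + 10/77 → 19/77
merge 2/11 + 19/77 → 3/7
merge 3/7 + 4/7 → 1
L = 19/77 + 3/7 + 1 = 129/77 ≈ 1.675 bits/symbol.

1.675 bits/symbol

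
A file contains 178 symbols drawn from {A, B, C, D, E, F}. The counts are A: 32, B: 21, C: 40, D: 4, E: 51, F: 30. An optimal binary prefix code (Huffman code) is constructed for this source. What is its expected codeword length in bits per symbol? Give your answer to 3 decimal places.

Probabilities are the counts divided by 178.
Repeatedly combine the two least-probable nodes; the expected code length is the sum of the merged weights.
merge 2/89 + 21/178 → 25/178
merge 25/178 + 15/89 → 55/178
merge 16/89 + 20/89 → 36/89
merge 51/178 + 55/178 → 53/89
merge 36/89 + 53/89 → 1
L = 25/178 + 55/178 + 36/89 + 53/89 + 1 = 218/89 ≈ 2.449 bits/symbol.

2.449 bits/symbol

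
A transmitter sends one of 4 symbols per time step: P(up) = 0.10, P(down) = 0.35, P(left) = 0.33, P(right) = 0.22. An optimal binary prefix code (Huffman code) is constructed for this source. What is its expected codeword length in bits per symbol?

1.97 bits/symbol

Repeatedly combine the two least-probable nodes; the expected code length is the sum of the merged weights.
merge 1/10 + 11/50 → 8/25
merge 8/25 + 33/100 → 13/20
merge 7/20 + 13/20 → 1
L = 8/25 + 13/20 + 1 = 197/100 = 1.97 bits/symbol.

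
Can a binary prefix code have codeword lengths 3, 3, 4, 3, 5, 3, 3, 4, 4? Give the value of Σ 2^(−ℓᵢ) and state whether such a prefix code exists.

With common denominator 2^5 = 32: Σ 2^(−ℓᵢ) = 4/32 + 4/32 + 2/32 + 4/32 + 1/32 + 4/32 + 4/32 + 2/32 + 2/32 = 27/32 = 0.84375.
Kraft's inequality requires Σ ≤ 1; here Σ = 0.84375 ≤ 1, so such a prefix code exists.

0.84375; yes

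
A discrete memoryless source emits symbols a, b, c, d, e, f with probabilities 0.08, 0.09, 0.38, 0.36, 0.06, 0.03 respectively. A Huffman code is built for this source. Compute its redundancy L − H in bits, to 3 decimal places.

0.079 bits

Entropy H = −Σ p log₂ p ≈ 2.0605 bits.
Huffman merges: 3/100+3/50→9/100; 2/25+9/100→17/100; 9/100+17/100→13/50; 13/50+9/25→31/50; 19/50+31/50→1. L = 107/50 ≈ 2.1400.
L − H = 2.1400 − 2.0605 = 0.079 bits.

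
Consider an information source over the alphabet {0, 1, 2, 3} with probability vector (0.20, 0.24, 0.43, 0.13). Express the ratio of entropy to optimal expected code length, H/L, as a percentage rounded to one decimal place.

Entropy H = −Σ p log₂ p ≈ 1.8647 bits.
Huffman merges: 13/100+1/5→33/100; 6/25+33/100→57/100; 43/100+57/100→1. L = 19/10 ≈ 1.9000.
Efficiency = H/L = 1.8647/1.9000 = 98.1%.

98.1%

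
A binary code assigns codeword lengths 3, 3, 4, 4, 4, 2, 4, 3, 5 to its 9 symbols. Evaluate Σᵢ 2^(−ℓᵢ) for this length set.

With common denominator 2^5 = 32: Σ 2^(−ℓᵢ) = 4/32 + 4/32 + 2/32 + 2/32 + 2/32 + 8/32 + 2/32 + 4/32 + 1/32 = 29/32 = 0.90625.

0.90625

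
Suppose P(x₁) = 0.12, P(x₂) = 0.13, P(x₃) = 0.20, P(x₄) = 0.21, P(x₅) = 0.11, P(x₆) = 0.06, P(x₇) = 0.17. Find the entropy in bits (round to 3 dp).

2.715 bits

H = −Σ pᵢ log₂ pᵢ.
−0.12·log₂(0.12) = 0.3671
−0.13·log₂(0.13) = 0.3826
−0.20·log₂(0.20) = 0.4644
−0.21·log₂(0.21) = 0.4728
−0.11·log₂(0.11) = 0.3503
−0.06·log₂(0.06) = 0.2435
−0.17·log₂(0.17) = 0.4346
Sum ≈ 2.7153 → 2.715 bits.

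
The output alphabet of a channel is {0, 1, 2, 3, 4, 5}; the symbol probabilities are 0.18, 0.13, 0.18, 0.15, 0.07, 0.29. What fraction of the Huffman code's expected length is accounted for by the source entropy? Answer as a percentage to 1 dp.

97.6%

Entropy H = −Σ p log₂ p ≈ 2.4703 bits.
Huffman merges: 7/100+13/100→1/5; 3/20+9/50→33/100; 9/50+1/5→19/50; 29/100+33/100→31/50; 19/50+31/50→1. L = 253/100 ≈ 2.5300.
Efficiency = H/L = 2.4703/2.5300 = 97.6%.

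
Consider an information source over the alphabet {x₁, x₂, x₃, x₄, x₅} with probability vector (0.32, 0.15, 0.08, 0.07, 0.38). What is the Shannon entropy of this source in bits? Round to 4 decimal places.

H = −Σ pᵢ log₂ pᵢ.
−0.32·log₂(0.32) = 0.5260
−0.15·log₂(0.15) = 0.4105
−0.08·log₂(0.08) = 0.2915
−0.07·log₂(0.07) = 0.2686
−0.38·log₂(0.38) = 0.5305
Sum ≈ 2.0271 → 2.0271 bits.

2.0271 bits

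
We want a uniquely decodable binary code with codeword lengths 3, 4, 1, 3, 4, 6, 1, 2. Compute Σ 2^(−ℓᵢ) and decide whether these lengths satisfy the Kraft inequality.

1.640625; no

With common denominator 2^6 = 64: Σ 2^(−ℓᵢ) = 8/64 + 4/64 + 32/64 + 8/64 + 4/64 + 1/64 + 32/64 + 16/64 = 105/64 = 1.640625.
Kraft's inequality requires Σ ≤ 1; here Σ = 1.640625 > 1, so no such prefix code exists.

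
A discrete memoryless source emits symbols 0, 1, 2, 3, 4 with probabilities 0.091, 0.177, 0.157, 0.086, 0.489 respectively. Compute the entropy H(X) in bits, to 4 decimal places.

H = −Σ pᵢ log₂ pᵢ.
−0.091·log₂(0.091) = 0.3147
−0.177·log₂(0.177) = 0.4422
−0.157·log₂(0.157) = 0.4194
−0.086·log₂(0.086) = 0.3044
−0.489·log₂(0.489) = 0.5047
Sum ≈ 1.9853 → 1.9853 bits.

1.9853 bits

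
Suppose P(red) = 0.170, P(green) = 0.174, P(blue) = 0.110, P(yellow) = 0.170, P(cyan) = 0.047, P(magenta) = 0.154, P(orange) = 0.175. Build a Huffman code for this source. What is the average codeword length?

Repeatedly combine the two least-probable nodes; the expected code length is the sum of the merged weights.
merge 47/1000 + 11/100 → 157/1000
merge 77/500 + 157/1000 → 311/1000
merge 17/100 + 17/100 → 17/50
merge 87/500 + 7/40 → 349/1000
merge 311/1000 + 17/50 → 651/1000
merge 349/1000 + 651/1000 → 1
L = 157/1000 + 311/1000 + 17/50 + 349/1000 + 651/1000 + 1 = 351/125 = 2.808 bits/symbol.

2.808 bits/symbol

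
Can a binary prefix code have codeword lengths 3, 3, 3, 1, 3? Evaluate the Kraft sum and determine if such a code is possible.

1; yes

With common denominator 2^3 = 8: Σ 2^(−ℓᵢ) = 1/8 + 1/8 + 1/8 + 4/8 + 1/8 = 8/8 = 1.
Kraft's inequality requires Σ ≤ 1; here Σ = 1 ≤ 1, so such a prefix code exists.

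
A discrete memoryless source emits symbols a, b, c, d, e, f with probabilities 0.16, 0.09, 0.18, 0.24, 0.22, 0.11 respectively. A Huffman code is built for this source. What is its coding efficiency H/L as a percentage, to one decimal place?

Entropy H = −Σ p log₂ p ≈ 2.5060 bits.
Huffman merges: 9/100+11/100→1/5; 4/25+9/50→17/50; 1/5+11/50→21/50; 6/25+17/50→29/50; 21/50+29/50→1. L = 127/50 ≈ 2.5400.
Efficiency = H/L = 2.5060/2.5400 = 98.7%.

98.7%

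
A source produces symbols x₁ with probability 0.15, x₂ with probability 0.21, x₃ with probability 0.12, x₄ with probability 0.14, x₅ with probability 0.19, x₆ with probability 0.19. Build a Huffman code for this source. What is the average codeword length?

2.6 bits/symbol

Repeatedly combine the two least-probable nodes; the expected code length is the sum of the merged weights.
merge 3/25 + 7/50 → 13/50
merge 3/20 + 19/100 → 17/50
merge 19/100 + 21/100 → 2/5
merge 13/50 + 17/50 → 3/5
merge 2/5 + 3/5 → 1
L = 13/50 + 17/50 + 2/5 + 3/5 + 1 = 13/5 = 2.6 bits/symbol.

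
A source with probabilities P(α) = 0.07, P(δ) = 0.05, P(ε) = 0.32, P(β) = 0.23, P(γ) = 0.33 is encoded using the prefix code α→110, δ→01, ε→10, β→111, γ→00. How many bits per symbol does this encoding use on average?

2.3 bits/symbol

L̄ = Σ pᵢ·ℓᵢ = 0.07·3 + 0.05·2 + 0.32·2 + 0.23·3 + 0.33·2 = 2.3 bits/symbol.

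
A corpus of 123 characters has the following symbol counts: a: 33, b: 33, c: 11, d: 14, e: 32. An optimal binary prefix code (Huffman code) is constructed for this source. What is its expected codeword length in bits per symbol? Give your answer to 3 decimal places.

Probabilities are the counts divided by 123.
Repeatedly combine the two least-probable nodes; the expected code length is the sum of the merged weights.
merge 11/123 + 14/123 → 25/123
merge 25/123 + 32/123 → 19/41
merge 11/41 + 11/41 → 22/41
merge 19/41 + 22/41 → 1
L = 25/123 + 19/41 + 22/41 + 1 = 271/123 ≈ 2.203 bits/symbol.

2.203 bits/symbol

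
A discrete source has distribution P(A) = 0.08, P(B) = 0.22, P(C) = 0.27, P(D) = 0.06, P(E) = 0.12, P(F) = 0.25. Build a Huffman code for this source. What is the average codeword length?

Repeatedly combine the two least-probable nodes; the expected code length is the sum of the merged weights.
merge 3/50 + 2/25 → 7/50
merge 3/25 + 7/50 → 13/50
merge 11/50 + 1/4 → 47/100
merge 13/50 + 27/100 → 53/100
merge 47/100 + 53/100 → 1
L = 7/50 + 13/50 + 47/100 + 53/100 + 1 = 12/5 = 2.4 bits/symbol.

2.4 bits/symbol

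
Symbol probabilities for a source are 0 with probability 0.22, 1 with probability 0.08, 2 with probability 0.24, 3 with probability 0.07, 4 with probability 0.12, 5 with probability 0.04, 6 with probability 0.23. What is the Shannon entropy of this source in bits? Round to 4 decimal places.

2.5753 bits

H = −Σ pᵢ log₂ pᵢ.
−0.22·log₂(0.22) = 0.4806
−0.08·log₂(0.08) = 0.2915
−0.24·log₂(0.24) = 0.4941
−0.07·log₂(0.07) = 0.2686
−0.12·log₂(0.12) = 0.3671
−0.04·log₂(0.04) = 0.1858
−0.23·log₂(0.23) = 0.4877
Sum ≈ 2.5753 → 2.5753 bits.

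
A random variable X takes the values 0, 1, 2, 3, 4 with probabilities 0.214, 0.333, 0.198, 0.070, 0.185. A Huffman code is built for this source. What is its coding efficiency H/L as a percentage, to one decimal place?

Entropy H = −Σ p log₂ p ≈ 2.1858 bits.
Huffman merges: 7/100+37/200→51/200; 99/500+107/500→103/250; 51/200+333/1000→147/250; 103/250+147/250→1. L = 451/200 ≈ 2.2550.
Efficiency = H/L = 2.1858/2.2550 = 96.9%.

96.9%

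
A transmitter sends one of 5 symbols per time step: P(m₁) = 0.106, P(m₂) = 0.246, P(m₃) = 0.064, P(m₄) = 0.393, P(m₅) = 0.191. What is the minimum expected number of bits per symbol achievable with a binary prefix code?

2.138 bits/symbol

Repeatedly combine the two least-probable nodes; the expected code length is the sum of the merged weights.
merge 8/125 + 53/500 → 17/100
merge 17/100 + 191/1000 → 361/1000
merge 123/500 + 361/1000 → 607/1000
merge 393/1000 + 607/1000 → 1
L = 17/100 + 361/1000 + 607/1000 + 1 = 1069/500 = 2.138 bits/symbol.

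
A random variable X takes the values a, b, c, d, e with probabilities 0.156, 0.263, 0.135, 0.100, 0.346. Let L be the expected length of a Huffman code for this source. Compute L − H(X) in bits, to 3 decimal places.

Entropy H = −Σ p log₂ p ≈ 2.1769 bits.
Huffman merges: 1/10+27/200→47/200; 39/250+47/200→391/1000; 263/1000+173/500→609/1000; 391/1000+609/1000→1. L = 447/200 ≈ 2.2350.
L − H = 2.2350 − 2.1769 = 0.058 bits.

0.058 bits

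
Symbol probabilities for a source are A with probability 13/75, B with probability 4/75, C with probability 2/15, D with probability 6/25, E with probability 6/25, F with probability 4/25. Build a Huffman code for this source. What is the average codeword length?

Repeatedly combine the two least-probable nodes; the expected code length is the sum of the merged weights.
merge 4/75 + 2/15 → 14/75
merge 4/25 + 13/75 → 1/3
merge 14/75 + 6/25 → 32/75
merge 6/25 + 1/3 → 43/75
merge 32/75 + 43/75 → 1
L = 14/75 + 1/3 + 32/75 + 43/75 + 1 = 63/25 = 2.52 bits/symbol.

2.52 bits/symbol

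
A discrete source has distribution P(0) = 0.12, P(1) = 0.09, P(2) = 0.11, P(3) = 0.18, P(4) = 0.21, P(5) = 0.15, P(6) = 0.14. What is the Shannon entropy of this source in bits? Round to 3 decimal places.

2.756 bits

H = −Σ pᵢ log₂ pᵢ.
−0.12·log₂(0.12) = 0.3671
−0.09·log₂(0.09) = 0.3127
−0.11·log₂(0.11) = 0.3503
−0.18·log₂(0.18) = 0.4453
−0.21·log₂(0.21) = 0.4728
−0.15·log₂(0.15) = 0.4105
−0.14·log₂(0.14) = 0.3971
Sum ≈ 2.7558 → 2.756 bits.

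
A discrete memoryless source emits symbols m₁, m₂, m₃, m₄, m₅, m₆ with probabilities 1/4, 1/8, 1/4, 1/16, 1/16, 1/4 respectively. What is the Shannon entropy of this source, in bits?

Each probability is a power of 1/2, so log₂(1/p) is an integer.
H = Σ p·log₂(1/p) = 1/4·2 + 1/8·3 + 1/4·2 + 1/16·4 + 1/16·4 + 1/4·2 = 2.375 bits.

2.375 bits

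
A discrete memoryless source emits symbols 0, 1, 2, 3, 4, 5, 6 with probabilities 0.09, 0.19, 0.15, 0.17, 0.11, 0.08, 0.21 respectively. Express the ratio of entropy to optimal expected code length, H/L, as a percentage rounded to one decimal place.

98.5%

Entropy H = −Σ p log₂ p ≈ 2.7276 bits.
Huffman merges: 2/25+9/100→17/100; 11/100+3/20→13/50; 17/100+17/100→17/50; 19/100+21/100→2/5; 13/50+17/50→3/5; 2/5+3/5→1. L = 277/100 ≈ 2.7700.
Efficiency = H/L = 2.7276/2.7700 = 98.5%.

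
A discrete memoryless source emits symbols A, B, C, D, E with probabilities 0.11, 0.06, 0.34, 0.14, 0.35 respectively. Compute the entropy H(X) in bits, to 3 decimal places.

H = −Σ pᵢ log₂ pᵢ.
−0.11·log₂(0.11) = 0.3503
−0.06·log₂(0.06) = 0.2435
−0.34·log₂(0.34) = 0.5292
−0.14·log₂(0.14) = 0.3971
−0.35·log₂(0.35) = 0.5301
Sum ≈ 2.0502 → 2.050 bits.

2.050 bits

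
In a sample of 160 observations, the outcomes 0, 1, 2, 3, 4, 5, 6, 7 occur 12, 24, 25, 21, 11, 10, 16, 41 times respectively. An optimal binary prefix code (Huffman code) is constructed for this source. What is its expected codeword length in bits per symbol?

Probabilities are the counts divided by 160.
Repeatedly combine the two least-probable nodes; the expected code length is the sum of the merged weights.
merge 1/16 + 11/160 → 21/160
merge 3/40 + 1/10 → 7/40
merge 21/160 + 21/160 → 21/80
merge 3/20 + 5/32 → 49/160
merge 7/40 + 41/160 → 69/160
merge 21/80 + 49/160 → 91/160
merge 69/160 + 91/160 → 1
L = 21/160 + 7/40 + 21/80 + 49/160 + 69/160 + 91/160 + 1 = 23/8 = 2.875 bits/symbol.

2.875 bits/symbol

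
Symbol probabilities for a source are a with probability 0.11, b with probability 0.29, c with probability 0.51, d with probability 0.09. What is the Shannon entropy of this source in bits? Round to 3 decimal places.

1.676 bits

H = −Σ pᵢ log₂ pᵢ.
−0.11·log₂(0.11) = 0.3503
−0.29·log₂(0.29) = 0.5179
−0.51·log₂(0.51) = 0.4954
−0.09·log₂(0.09) = 0.3127
Sum ≈ 1.6763 → 1.676 bits.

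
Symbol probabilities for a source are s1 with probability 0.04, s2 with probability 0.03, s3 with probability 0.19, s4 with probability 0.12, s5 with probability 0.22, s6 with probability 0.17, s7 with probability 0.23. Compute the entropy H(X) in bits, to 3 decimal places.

2.563 bits

H = −Σ pᵢ log₂ pᵢ.
−0.04·log₂(0.04) = 0.1858
−0.03·log₂(0.03) = 0.1518
−0.19·log₂(0.19) = 0.4552
−0.12·log₂(0.12) = 0.3671
−0.22·log₂(0.22) = 0.4806
−0.17·log₂(0.17) = 0.4346
−0.23·log₂(0.23) = 0.4877
Sum ≈ 2.5626 → 2.563 bits.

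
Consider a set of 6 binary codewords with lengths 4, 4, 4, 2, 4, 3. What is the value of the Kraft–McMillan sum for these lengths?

0.625

With common denominator 2^4 = 16: Σ 2^(−ℓᵢ) = 1/16 + 1/16 + 1/16 + 4/16 + 1/16 + 2/16 = 10/16 = 0.625.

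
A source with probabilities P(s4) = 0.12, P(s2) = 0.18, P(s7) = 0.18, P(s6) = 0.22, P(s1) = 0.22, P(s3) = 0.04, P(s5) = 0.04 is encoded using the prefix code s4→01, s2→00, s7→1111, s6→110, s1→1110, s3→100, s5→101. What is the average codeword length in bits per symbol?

L̄ = Σ pᵢ·ℓᵢ = 0.12·2 + 0.18·2 + 0.18·4 + 0.22·3 + 0.22·4 + 0.04·3 + 0.04·3 = 3.1 bits/symbol.

3.1 bits/symbol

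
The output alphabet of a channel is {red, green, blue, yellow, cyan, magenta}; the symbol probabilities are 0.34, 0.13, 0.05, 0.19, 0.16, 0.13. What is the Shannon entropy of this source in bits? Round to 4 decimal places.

2.3888 bits

H = −Σ pᵢ log₂ pᵢ.
−0.34·log₂(0.34) = 0.5292
−0.13·log₂(0.13) = 0.3826
−0.05·log₂(0.05) = 0.2161
−0.19·log₂(0.19) = 0.4552
−0.16·log₂(0.16) = 0.4230
−0.13·log₂(0.13) = 0.3826
Sum ≈ 2.3888 → 2.3888 bits.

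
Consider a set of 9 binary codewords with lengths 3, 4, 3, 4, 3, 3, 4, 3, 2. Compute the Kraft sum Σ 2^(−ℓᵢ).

With common denominator 2^4 = 16: Σ 2^(−ℓᵢ) = 2/16 + 1/16 + 2/16 + 1/16 + 2/16 + 2/16 + 1/16 + 2/16 + 4/16 = 17/16 = 1.0625.

1.0625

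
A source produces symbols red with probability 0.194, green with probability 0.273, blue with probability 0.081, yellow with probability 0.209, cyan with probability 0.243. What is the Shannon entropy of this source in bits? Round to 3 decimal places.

2.232 bits

H = −Σ pᵢ log₂ pᵢ.
−0.194·log₂(0.194) = 0.4590
−0.273·log₂(0.273) = 0.5113
−0.081·log₂(0.081) = 0.2937
−0.209·log₂(0.209) = 0.4720
−0.243·log₂(0.243) = 0.4960
Sum ≈ 2.2320 → 2.232 bits.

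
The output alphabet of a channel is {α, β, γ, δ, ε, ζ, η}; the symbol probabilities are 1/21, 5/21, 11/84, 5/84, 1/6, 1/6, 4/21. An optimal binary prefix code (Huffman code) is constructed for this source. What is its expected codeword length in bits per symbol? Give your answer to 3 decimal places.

2.679 bits/symbol

Repeatedly combine the two least-probable nodes; the expected code length is the sum of the merged weights.
merge 1/21 + 5/84 → 3/28
merge 3/28 + 11/84 → 5/21
merge 1/6 + 1/6 → 1/3
merge 4/21 + 5/21 → 3/7
merge 5/21 + 1/3 → 4/7
merge 3/7 + 4/7 → 1
L = 3/28 + 5/21 + 1/3 + 3/7 + 4/7 + 1 = 75/28 ≈ 2.679 bits/symbol.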